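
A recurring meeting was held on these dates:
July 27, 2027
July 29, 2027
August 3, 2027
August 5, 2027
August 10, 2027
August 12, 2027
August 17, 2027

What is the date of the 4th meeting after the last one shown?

Every event lands on a Tuesday or Thursday (gaps cycle 2, 5, 2, 5, 2, 5).
So the schedule is: every Tuesday and Thursday.
Next Thursday: August 19, 2027.
Next Tuesday: August 24, 2027.
The following Thursday is August 26, 2027.
The following Tuesday is August 31, 2027.

August 31, 2027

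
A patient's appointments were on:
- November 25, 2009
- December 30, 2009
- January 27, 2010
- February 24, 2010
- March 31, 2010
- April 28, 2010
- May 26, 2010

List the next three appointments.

These are Wednesdays with 35, 28, 28, 35, 28, 28-day gaps.
Each is the final Wednesday of its month — December 30, 2009 is past the 28th, so '4th Wednesday' doesn't fit.
Last Wednesday of June 2010: June 30, 2010.
July 2010 ends with Wednesday July 28, 2010.
August 2010 ends with Wednesday August 25, 2010.

June 30, 2010; July 28, 2010; August 25, 2010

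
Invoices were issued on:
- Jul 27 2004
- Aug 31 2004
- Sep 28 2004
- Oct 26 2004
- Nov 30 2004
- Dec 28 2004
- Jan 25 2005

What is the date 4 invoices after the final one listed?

Every date is a Tuesday; gaps 35, 28, 28, 35, 28, 28 days.
Each is the last Tuesday of its month (at least one falls on the 29th or later, ruling out '4th Tuesday').
February 2005 ends with Tuesday Feb 22 2005.
March 2005 ends with Tuesday Mar 29 2005.
April 2005 ends with Tuesday Apr 26 2005.
Last Tuesday of May 2005: May 31 2005.

May 31 2005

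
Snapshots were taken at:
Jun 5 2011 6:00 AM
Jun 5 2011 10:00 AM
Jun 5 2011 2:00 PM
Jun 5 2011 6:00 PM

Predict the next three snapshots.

Jun 5 2011 10:00 PM, Jun 6 2011 2:00 AM, Jun 6 2011 6:00 AM

Gaps: 4, 4, 4 hours — each event is 4 hours after the previous one.
Jun 5 2011 6:00 PM + 4 h = Jun 5 2011 10:00 PM.
Jun 5 2011 10:00 PM + 4 h = Jun 6 2011 2:00 AM.
Jun 6 2011 2:00 AM + 4 h = Jun 6 2011 6:00 AM.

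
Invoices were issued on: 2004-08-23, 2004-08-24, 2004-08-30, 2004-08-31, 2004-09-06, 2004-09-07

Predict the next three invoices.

2004-09-13, 2004-09-14, 2004-09-20

Every event lands on a Monday or Tuesday (gaps cycle 1, 6, 1, 6, 1).
So the schedule is: every Monday and Tuesday.
Next Monday: 2004-09-13.
Next Tuesday: 2004-09-14.
The following Monday is 2004-09-20.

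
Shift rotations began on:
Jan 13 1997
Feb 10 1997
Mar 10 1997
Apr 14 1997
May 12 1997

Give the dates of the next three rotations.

Jun 9 1997, Jul 14 1997, Aug 11 1997

These are Mondays at 28- or 35-day spacing (28, 28, 35, 28).
The pattern: 2nd Monday of the month.
2nd Monday of June 1997: Jun 9 1997.
July 1997 — 2nd Monday is Jul 14 1997.
2nd Monday of August 1997: Aug 11 1997.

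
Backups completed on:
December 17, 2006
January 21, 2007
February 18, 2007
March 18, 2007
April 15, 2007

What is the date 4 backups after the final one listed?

These are Sundays at 28- or 35-day spacing (35, 28, 28, 28).
The pattern: 3rd Sunday of the month.
May 2007 — 3rd Sunday is May 20, 2007.
June 2007 — 3rd Sunday is June 17, 2007.
3rd Sunday of July 2007: July 15, 2007.
August 2007 — 3rd Sunday is August 19, 2007.

August 19, 2007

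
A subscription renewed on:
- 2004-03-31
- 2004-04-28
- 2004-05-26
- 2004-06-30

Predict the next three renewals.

All Wednesdays; the gaps (28, 28, 35) vary with month length.
This is the last Wednesday of each month.
July 2004 ends with Wednesday 2004-07-28.
Last Wednesday of August 2004: 2004-08-25.
Last Wednesday of September 2004: 2004-09-29.

2004-07-28, 2004-08-25, 2004-09-29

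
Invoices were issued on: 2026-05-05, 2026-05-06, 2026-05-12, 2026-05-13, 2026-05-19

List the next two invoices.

Gaps: 1, 6, 1, 6 days — not constant, but cyclic with period 2.
The events fall on every Tuesday and Wednesday.
The following Wednesday is 2026-05-20.
The following Tuesday is 2026-05-26.

2026-05-20, 2026-05-26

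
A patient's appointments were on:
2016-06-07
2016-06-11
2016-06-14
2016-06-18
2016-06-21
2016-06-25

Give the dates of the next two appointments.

2016-06-28, 2016-07-02

The gap pattern 4, 3, 4, 3, 4 repeats every 2 events.
These are the Tuesdays and Saturdays of each week.
The following Tuesday is 2016-06-28.
Next Saturday: 2016-07-02.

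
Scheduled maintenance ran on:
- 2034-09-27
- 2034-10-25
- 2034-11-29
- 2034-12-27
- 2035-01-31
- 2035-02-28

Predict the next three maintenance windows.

2035-03-28, 2035-04-25, 2035-05-30

Every date is a Wednesday; gaps 28, 35, 28, 35, 28 days.
Each is the last Wednesday of its month (at least one falls on the 29th or later, ruling out '4th Wednesday').
Last Wednesday of March 2035: 2035-03-28.
Last Wednesday of April 2035: 2035-04-25.
Last Wednesday of May 2035: 2035-05-30.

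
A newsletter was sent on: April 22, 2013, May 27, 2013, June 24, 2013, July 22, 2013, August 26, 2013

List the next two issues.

All dates are Mondays, 35, 28, 28, 35 days apart.
Specifically, the 4th Monday of each month.
September 2013 — 4th Monday is September 23, 2013.
4th Monday of October 2013: October 28, 2013.

September 23, 2013; October 28, 2013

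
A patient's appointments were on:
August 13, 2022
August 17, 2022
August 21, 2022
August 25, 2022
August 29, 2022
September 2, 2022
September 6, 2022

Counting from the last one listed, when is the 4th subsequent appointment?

September 22, 2022

The spacing is 4, 4, 4, 4, 4, 4 days — always 4 days.
September 6, 2022 + 4 days = September 10, 2022.
September 10, 2022 + 4 days = September 14, 2022.
September 14, 2022 + 4 days = September 18, 2022.
September 18, 2022 + 4 days = September 22, 2022.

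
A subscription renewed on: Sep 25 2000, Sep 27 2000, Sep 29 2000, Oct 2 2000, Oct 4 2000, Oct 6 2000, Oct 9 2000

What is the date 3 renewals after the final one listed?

The gap pattern 2, 2, 3, 2, 2, 3 repeats every 3 events.
These are the Mondays, Wednesdays and Fridays of each week.
The following Wednesday is Oct 11 2000.
The following Friday is Oct 13 2000.
The following Monday is Oct 16 2000.

Oct 16 2000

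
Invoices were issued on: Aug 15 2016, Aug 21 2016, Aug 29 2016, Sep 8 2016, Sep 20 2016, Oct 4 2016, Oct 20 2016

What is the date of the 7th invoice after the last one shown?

Apr 6 2017

Intervals are 6, 8, 10, 12, 14, 16 days — an arithmetic progression with common difference 2.
Next gap: 18 days. Oct 20 2016 + 18 days = Nov 7 2016.
Next gap: 20 days. Nov 7 2016 + 20 days = Nov 27 2016.
Next gap: 22 days. Nov 27 2016 + 22 days = Dec 19 2016.
Next gap: 24 days. Dec 19 2016 + 24 days = Jan 12 2017.
Next gap: 26 days. Jan 12 2017 + 26 days = Feb 7 2017.
Next gap: 28 days. Feb 7 2017 + 28 days = Mar 7 2017.
Next gap: 30 days. Mar 7 2017 + 30 days = Apr 6 2017.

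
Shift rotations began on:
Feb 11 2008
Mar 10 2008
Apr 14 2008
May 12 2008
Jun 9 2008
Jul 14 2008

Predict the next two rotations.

Aug 11 2008, Sep 8 2008

Gaps: 28, 35, 28, 28, 35 days — a mix of 28 and 35. Every date is a Monday.
Each is the 2nd Monday of its month.
August 2008 — 2nd Monday is Aug 11 2008.
2nd Monday of September 2008: Sep 8 2008.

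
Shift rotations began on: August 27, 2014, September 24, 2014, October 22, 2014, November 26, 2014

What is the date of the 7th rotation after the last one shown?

June 24, 2015

All dates are Wednesdays, 28, 28, 35 days apart.
Specifically, the 4th Wednesday of each month.
4th Wednesday of December 2014: December 24, 2014.
4th Wednesday of January 2015: January 28, 2015.
4th Wednesday of February 2015: February 25, 2015.
March 2015 — 4th Wednesday is March 25, 2015.
April 2015 — 4th Wednesday is April 22, 2015.
May 2015 — 4th Wednesday is May 27, 2015.
4th Wednesday of June 2015: June 24, 2015.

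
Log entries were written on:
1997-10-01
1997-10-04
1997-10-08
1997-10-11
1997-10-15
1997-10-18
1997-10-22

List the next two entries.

1997-10-25, 1997-10-29

Gaps: 3, 4, 3, 4, 3, 4 days — not constant, but cyclic with period 2.
The events fall on every Wednesday and Saturday.
Next Saturday: 1997-10-25.
The following Wednesday is 1997-10-29.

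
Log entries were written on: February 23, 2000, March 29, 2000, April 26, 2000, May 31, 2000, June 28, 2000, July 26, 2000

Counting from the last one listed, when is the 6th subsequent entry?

January 31, 2001

All Wednesdays; the gaps (35, 28, 35, 28, 28) vary with month length.
This is the last Wednesday of each month.
Last Wednesday of August 2000: August 30, 2000.
September 2000 ends with Wednesday September 27, 2000.
October 2000 ends with Wednesday October 25, 2000.
November 2000 ends with Wednesday November 29, 2000.
Last Wednesday of December 2000: December 27, 2000.
January 2001 ends with Wednesday January 31, 2001.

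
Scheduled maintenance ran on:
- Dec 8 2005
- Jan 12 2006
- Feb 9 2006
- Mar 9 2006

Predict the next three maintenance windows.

Gaps: 35, 28, 28 days — a mix of 28 and 35. Every date is a Thursday.
Each is the 2nd Thursday of its month.
April 2006 — 2nd Thursday is Apr 13 2006.
2nd Thursday of May 2006: May 11 2006.
June 2006 — 2nd Thursday is Jun 8 2006.

Apr 13 2006, May 11 2006, Jun 8 2006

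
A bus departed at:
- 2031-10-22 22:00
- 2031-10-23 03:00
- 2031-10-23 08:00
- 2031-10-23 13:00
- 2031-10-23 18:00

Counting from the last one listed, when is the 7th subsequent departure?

Gaps: 5, 5, 5, 5 hours — each event is 5 hours after the previous one.
2031-10-23 18:00 + 5 h = 2031-10-23 23:00.
2031-10-23 23:00 + 5 h = 2031-10-24 04:00.
2031-10-24 04:00 + 5 h = 2031-10-24 09:00.
2031-10-24 09:00 + 5 h = 2031-10-24 14:00.
2031-10-24 14:00 + 5 h = 2031-10-24 19:00.
2031-10-24 19:00 + 5 h = 2031-10-25 00:00.
2031-10-25 00:00 + 5 h = 2031-10-25 05:00.

2031-10-25 05:00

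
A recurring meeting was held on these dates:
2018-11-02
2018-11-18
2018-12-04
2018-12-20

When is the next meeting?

The spacing is 16, 16, 16 days — always 16 days.
2018-12-20 + 16 days = 2019-01-05.

2019-01-05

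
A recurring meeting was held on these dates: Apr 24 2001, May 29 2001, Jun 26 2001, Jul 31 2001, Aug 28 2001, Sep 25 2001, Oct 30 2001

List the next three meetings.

All Tuesdays; the gaps (35, 28, 35, 28, 28, 35) vary with month length.
This is the last Tuesday of each month.
November 2001 ends with Tuesday Nov 27 2001.
December 2001 ends with Tuesday Dec 25 2001.
Last Tuesday of January 2002: Jan 29 2002.

Nov 27 2001, Dec 25 2001, Jan 29 2002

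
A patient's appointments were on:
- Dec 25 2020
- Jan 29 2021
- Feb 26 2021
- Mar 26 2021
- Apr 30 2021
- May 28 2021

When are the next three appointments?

Jun 25 2021, Jul 30 2021, Aug 27 2021

Every date is a Friday; gaps 35, 28, 28, 35, 28 days.
Each is the last Friday of its month (at least one falls on the 29th or later, ruling out '4th Friday').
June 2021 ends with Friday Jun 25 2021.
July 2021 ends with Friday Jul 30 2021.
Last Friday of August 2021: Aug 27 2021.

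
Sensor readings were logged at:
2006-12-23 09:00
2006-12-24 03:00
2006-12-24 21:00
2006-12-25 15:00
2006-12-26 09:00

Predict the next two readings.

The interval is a steady 18 hours (18, 18, 18, 18).
2006-12-26 09:00 + 18 h = 2006-12-27 03:00.
2006-12-27 03:00 + 18 h = 2006-12-27 21:00.

2006-12-27 03:00, 2006-12-27 21:00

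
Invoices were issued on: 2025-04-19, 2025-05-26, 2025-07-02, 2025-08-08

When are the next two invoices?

Gaps between consecutive events: 37, 37, 37 days — a constant 37-day interval.
2025-08-08 + 37 days = 2025-09-14.
2025-09-14 + 37 days = 2025-10-21.

2025-09-14, 2025-10-21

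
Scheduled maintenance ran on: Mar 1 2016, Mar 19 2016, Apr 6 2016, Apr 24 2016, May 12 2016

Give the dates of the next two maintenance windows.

Every event comes 18 days after the last (18, 18, 18, 18).
May 12 2016 + 18 days = May 30 2016.
May 30 2016 + 18 days = Jun 17 2016.

May 30 2016, Jun 17 2016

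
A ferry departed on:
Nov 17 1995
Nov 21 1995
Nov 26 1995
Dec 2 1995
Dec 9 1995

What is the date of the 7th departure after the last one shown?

Feb 24 1996

The spacing grows by 1 each time: 4, 5, 6, 7 days.
Next gap: 8 days. Dec 9 1995 + 8 days = Dec 17 1995.
Next gap: 9 days. Dec 17 1995 + 9 days = Dec 26 1995.
Next gap: 10 days. Dec 26 1995 + 10 days = Jan 5 1996.
Next gap: 11 days. Jan 5 1996 + 11 days = Jan 16 1996.
Next gap: 12 days. Jan 16 1996 + 12 days = Jan 28 1996.
Next gap: 13 days. Jan 28 1996 + 13 days = Feb 10 1996.
Next gap: 14 days. Feb 10 1996 + 14 days = Feb 24 1996.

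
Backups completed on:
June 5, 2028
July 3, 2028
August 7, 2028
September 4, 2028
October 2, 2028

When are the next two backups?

November 6, 2028; December 4, 2028

Gaps: 28, 35, 28, 28 days — a mix of 28 and 35. Every date is a Monday.
Each is the 1st Monday of its month.
1st Monday of November 2028: November 6, 2028.
1st Monday of December 2028: December 4, 2028.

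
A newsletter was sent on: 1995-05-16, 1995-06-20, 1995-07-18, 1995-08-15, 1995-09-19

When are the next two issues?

Gaps: 35, 28, 28, 35 days — a mix of 28 and 35. Every date is a Tuesday.
Each is the 3rd Tuesday of its month.
October 1995 — 3rd Tuesday is 1995-10-17.
November 1995 — 3rd Tuesday is 1995-11-21.

1995-10-17, 1995-11-21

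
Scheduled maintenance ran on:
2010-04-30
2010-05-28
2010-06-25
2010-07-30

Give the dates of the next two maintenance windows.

2010-08-27, 2010-09-24

These are Fridays with 28, 28, 35-day gaps.
Each is the final Friday of its month — 2010-04-30 is past the 28th, so '4th Friday' doesn't fit.
Last Friday of August 2010: 2010-08-27.
September 2010 ends with Friday 2010-09-24.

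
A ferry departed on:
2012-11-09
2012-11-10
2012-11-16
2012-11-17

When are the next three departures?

2012-11-23, 2012-11-24, 2012-11-30

Every event lands on a Friday or Saturday (gaps cycle 1, 6, 1).
So the schedule is: every Friday and Saturday.
The following Friday is 2012-11-23.
Next Saturday: 2012-11-24.
Next Friday: 2012-11-30.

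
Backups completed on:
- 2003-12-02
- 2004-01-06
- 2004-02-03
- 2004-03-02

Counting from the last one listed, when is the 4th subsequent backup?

2004-07-06

Gaps: 35, 28, 28 days — a mix of 28 and 35. Every date is a Tuesday.
Each is the 1st Tuesday of its month.
April 2004 — 1st Tuesday is 2004-04-06.
1st Tuesday of May 2004: 2004-05-04.
June 2004 — 1st Tuesday is 2004-06-01.
1st Tuesday of July 2004: 2004-07-06.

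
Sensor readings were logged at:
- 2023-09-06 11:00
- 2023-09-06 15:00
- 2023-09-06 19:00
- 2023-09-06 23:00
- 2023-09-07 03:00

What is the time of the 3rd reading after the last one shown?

2023-09-07 15:00

Gaps: 4, 4, 4, 4 hours — each event is 4 hours after the previous one.
2023-09-07 03:00 + 4 h = 2023-09-07 07:00.
2023-09-07 07:00 + 4 h = 2023-09-07 11:00.
2023-09-07 11:00 + 4 h = 2023-09-07 15:00.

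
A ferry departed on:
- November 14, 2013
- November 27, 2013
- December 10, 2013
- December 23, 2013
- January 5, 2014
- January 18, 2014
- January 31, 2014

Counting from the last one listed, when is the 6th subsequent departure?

April 19, 2014

The spacing is 13, 13, 13, 13, 13, 13 days — always 13 days.
January 31, 2014 + 13 days = February 13, 2014.
February 13, 2014 + 13 days = February 26, 2014.
February 26, 2014 + 13 days = March 11, 2014.
March 11, 2014 + 13 days = March 24, 2014.
March 24, 2014 + 13 days = April 6, 2014.
April 6, 2014 + 13 days = April 19, 2014.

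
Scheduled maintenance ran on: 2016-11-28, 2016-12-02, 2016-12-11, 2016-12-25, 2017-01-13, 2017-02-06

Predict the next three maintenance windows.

The spacing grows by 5 each time: 4, 9, 14, 19, 24 days.
Next gap: 29 days. 2017-02-06 + 29 days = 2017-03-07.
Next gap: 34 days. 2017-03-07 + 34 days = 2017-04-10.
Next gap: 39 days. 2017-04-10 + 39 days = 2017-05-19.

2017-03-07, 2017-04-10, 2017-05-19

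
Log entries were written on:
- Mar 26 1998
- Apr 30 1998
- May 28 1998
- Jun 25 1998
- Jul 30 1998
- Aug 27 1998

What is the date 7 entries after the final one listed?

These are Thursdays with 35, 28, 28, 35, 28-day gaps.
Each is the final Thursday of its month — Apr 30 1998 is past the 28th, so '4th Thursday' doesn't fit.
September 1998 ends with Thursday Sep 24 1998.
Last Thursday of October 1998: Oct 29 1998.
Last Thursday of November 1998: Nov 26 1998.
Last Thursday of December 1998: Dec 31 1998.
January 1999 ends with Thursday Jan 28 1999.
Last Thursday of February 1999: Feb 25 1999.
Last Thursday of March 1999: Mar 25 1999.

Mar 25 1999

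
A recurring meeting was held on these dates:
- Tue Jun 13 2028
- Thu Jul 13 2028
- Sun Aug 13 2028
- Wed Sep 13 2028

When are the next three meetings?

Fri Oct 13 2028, Mon Nov 13 2028, Wed Dec 13 2028

Gaps: 30, 31, 31 days — not constant. Every event is on the 13th of the month.
Pattern: the 13th of each month.
Next: October 2028 → Fri Oct 13 2028.
November 2028: Mon Nov 13 2028.
December 2028: Wed Dec 13 2028.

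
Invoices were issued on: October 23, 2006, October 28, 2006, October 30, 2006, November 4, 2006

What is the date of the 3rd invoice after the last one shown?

The gap pattern 5, 2, 5 repeats every 2 events.
These are the Mondays and Saturdays of each week.
Next Monday: November 6, 2006.
Next Saturday: November 11, 2006.
The following Monday is November 13, 2006.

November 13, 2006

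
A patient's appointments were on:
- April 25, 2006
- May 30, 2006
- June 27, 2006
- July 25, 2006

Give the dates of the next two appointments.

Every date is a Tuesday; gaps 35, 28, 28 days.
Each is the last Tuesday of its month (at least one falls on the 29th or later, ruling out '4th Tuesday').
August 2006 ends with Tuesday August 29, 2006.
September 2006 ends with Tuesday September 26, 2006.

August 29, 2006; September 26, 2006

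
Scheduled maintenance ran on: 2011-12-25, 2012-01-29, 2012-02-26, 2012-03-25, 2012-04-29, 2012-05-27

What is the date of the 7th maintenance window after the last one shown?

2012-12-30

These are Sundays with 35, 28, 28, 35, 28-day gaps.
Each is the final Sunday of its month — 2012-01-29 is past the 28th, so '4th Sunday' doesn't fit.
Last Sunday of June 2012: 2012-06-24.
Last Sunday of July 2012: 2012-07-29.
Last Sunday of August 2012: 2012-08-26.
Last Sunday of September 2012: 2012-09-30.
Last Sunday of October 2012: 2012-10-28.
Last Sunday of November 2012: 2012-11-25.
Last Sunday of December 2012: 2012-12-30.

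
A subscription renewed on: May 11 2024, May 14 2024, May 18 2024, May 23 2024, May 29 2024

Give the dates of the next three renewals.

Jun 5 2024, Jun 13 2024, Jun 22 2024

Intervals are 3, 4, 5, 6 days — an arithmetic progression with common difference 1.
Next gap: 7 days. May 29 2024 + 7 days = Jun 5 2024.
Next gap: 8 days. Jun 5 2024 + 8 days = Jun 13 2024.
Next gap: 9 days. Jun 13 2024 + 9 days = Jun 22 2024.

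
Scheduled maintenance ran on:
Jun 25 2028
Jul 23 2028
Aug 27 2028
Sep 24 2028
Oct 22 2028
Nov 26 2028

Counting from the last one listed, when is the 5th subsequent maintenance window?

All dates are Sundays, 28, 35, 28, 28, 35 days apart.
Specifically, the 4th Sunday of each month.
December 2028 — 4th Sunday is Dec 24 2028.
January 2029 — 4th Sunday is Jan 28 2029.
4th Sunday of February 2029: Feb 25 2029.
March 2029 — 4th Sunday is Mar 25 2029.
4th Sunday of April 2029: Apr 22 2029.

Apr 22 2029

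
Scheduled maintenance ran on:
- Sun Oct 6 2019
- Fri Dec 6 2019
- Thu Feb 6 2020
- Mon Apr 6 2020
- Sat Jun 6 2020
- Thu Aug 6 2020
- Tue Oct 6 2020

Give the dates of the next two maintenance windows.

The day-of-month is always 6 (61, 62, 60, 61, 61, 61 days between events).
So this recurs on the 6th of every 2 months.
December 2020: Sun Dec 6 2020.
February 2021: Sat Feb 6 2021.

Sun Dec 6 2020, Sat Feb 6 2021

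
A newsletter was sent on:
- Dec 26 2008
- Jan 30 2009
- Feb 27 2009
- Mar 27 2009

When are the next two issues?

These are Fridays with 35, 28, 28-day gaps.
Each is the final Friday of its month — Jan 30 2009 is past the 28th, so '4th Friday' doesn't fit.
April 2009 ends with Friday Apr 24 2009.
Last Friday of May 2009: May 29 2009.

Apr 24 2009, May 29 2009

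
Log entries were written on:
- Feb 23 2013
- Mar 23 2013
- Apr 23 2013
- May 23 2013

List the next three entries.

Gaps: 28, 31, 30 days — not constant. Every event is on the 23rd of the month.
Pattern: the 23rd of each month.
June 2013: Jun 23 2013.
Next: July 2013 → Jul 23 2013.
August 2013: Aug 23 2013.

Jun 23 2013, Jul 23 2013, Aug 23 2013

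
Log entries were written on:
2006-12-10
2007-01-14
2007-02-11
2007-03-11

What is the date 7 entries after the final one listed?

2007-10-14

These are Sundays at 28- or 35-day spacing (35, 28, 28).
The pattern: 2nd Sunday of the month.
2nd Sunday of April 2007: 2007-04-08.
2nd Sunday of May 2007: 2007-05-13.
2nd Sunday of June 2007: 2007-06-10.
2nd Sunday of July 2007: 2007-07-08.
2nd Sunday of August 2007: 2007-08-12.
September 2007 — 2nd Sunday is 2007-09-09.
October 2007 — 2nd Sunday is 2007-10-14.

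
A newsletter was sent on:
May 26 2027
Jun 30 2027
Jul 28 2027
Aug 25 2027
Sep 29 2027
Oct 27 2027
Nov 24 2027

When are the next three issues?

Dec 29 2027, Jan 26 2028, Feb 23 2028

All Wednesdays; the gaps (35, 28, 28, 35, 28, 28) vary with month length.
This is the last Wednesday of each month.
December 2027 ends with Wednesday Dec 29 2027.
January 2028 ends with Wednesday Jan 26 2028.
February 2028 ends with Wednesday Feb 23 2028.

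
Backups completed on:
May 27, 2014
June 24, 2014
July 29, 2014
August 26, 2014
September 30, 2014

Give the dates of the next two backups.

Every date is a Tuesday; gaps 28, 35, 28, 35 days.
Each is the last Tuesday of its month (at least one falls on the 29th or later, ruling out '4th Tuesday').
October 2014 ends with Tuesday October 28, 2014.
Last Tuesday of November 2014: November 25, 2014.

October 28, 2014; November 25, 2014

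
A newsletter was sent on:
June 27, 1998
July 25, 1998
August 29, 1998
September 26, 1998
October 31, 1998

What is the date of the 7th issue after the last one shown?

May 29, 1999

All Saturdays; the gaps (28, 35, 28, 35) vary with month length.
This is the last Saturday of each month.
November 1998 ends with Saturday November 28, 1998.
December 1998 ends with Saturday December 26, 1998.
Last Saturday of January 1999: January 30, 1999.
Last Saturday of February 1999: February 27, 1999.
March 1999 ends with Saturday March 27, 1999.
Last Saturday of April 1999: April 24, 1999.
Last Saturday of May 1999: May 29, 1999.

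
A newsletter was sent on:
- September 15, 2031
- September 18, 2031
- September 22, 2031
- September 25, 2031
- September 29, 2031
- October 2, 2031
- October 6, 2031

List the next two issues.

Gaps: 3, 4, 3, 4, 3, 4 days — not constant, but cyclic with period 2.
The events fall on every Monday and Thursday.
Next Thursday: October 9, 2031.
Next Monday: October 13, 2031.

October 9, 2031; October 13, 2031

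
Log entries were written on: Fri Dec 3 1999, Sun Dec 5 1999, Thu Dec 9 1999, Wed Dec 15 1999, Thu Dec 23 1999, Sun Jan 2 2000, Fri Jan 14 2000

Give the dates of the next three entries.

Fri Jan 28 2000, Sun Feb 13 2000, Thu Mar 2 2000

Intervals are 2, 4, 6, 8, 10, 12 days — an arithmetic progression with common difference 2.
Next gap: 14 days. Fri Jan 14 2000 + 14 days = Fri Jan 28 2000.
Next gap: 16 days. Fri Jan 28 2000 + 16 days = Sun Feb 13 2000.
Next gap: 18 days. Sun Feb 13 2000 + 18 days = Thu Mar 2 2000.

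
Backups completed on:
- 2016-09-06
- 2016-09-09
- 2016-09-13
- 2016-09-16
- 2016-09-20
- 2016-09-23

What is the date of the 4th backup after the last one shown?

2016-10-07

The gap pattern 3, 4, 3, 4, 3 repeats every 2 events.
These are the Tuesdays and Fridays of each week.
Next Tuesday: 2016-09-27.
The following Friday is 2016-09-30.
The following Tuesday is 2016-10-04.
Next Friday: 2016-10-07.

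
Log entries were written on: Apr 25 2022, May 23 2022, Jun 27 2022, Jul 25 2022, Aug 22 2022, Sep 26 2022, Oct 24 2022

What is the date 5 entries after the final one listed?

Mar 27 2023

These are Mondays at 28- or 35-day spacing (28, 35, 28, 28, 35, 28).
The pattern: 4th Monday of the month.
4th Monday of November 2022: Nov 28 2022.
4th Monday of December 2022: Dec 26 2022.
4th Monday of January 2023: Jan 23 2023.
February 2023 — 4th Monday is Feb 27 2023.
4th Monday of March 2023: Mar 27 2023.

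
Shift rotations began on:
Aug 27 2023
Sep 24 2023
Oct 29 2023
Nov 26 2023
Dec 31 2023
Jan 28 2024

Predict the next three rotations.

All Sundays; the gaps (28, 35, 28, 35, 28) vary with month length.
This is the last Sunday of each month.
February 2024 ends with Sunday Feb 25 2024.
Last Sunday of March 2024: Mar 31 2024.
Last Sunday of April 2024: Apr 28 2024.

Feb 25 2024, Mar 31 2024, Apr 28 2024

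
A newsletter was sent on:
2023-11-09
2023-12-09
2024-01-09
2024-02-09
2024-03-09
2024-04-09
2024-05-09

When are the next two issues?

The day-of-month is always 9 (30, 31, 31, 29, 31, 30 days between events).
So this recurs on the 9th of each month.
Next: June 2024 → 2024-06-09.
Next: July 2024 → 2024-07-09.

2024-06-09, 2024-07-09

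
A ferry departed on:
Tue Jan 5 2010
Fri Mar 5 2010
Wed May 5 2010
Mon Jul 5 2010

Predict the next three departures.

The day-of-month is always 5 (59, 61, 61 days between events).
So this recurs on the 5th of every 2 months.
September 2010: Sun Sep 5 2010.
Next: November 2010 → Fri Nov 5 2010.
January 2011: Wed Jan 5 2011.

Sun Sep 5 2010, Fri Nov 5 2010, Wed Jan 5 2011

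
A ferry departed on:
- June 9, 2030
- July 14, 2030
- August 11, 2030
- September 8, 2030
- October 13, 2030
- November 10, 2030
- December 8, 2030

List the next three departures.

January 12, 2031; February 9, 2031; March 9, 2031

All dates are Sundays, 35, 28, 28, 35, 28, 28 days apart.
Specifically, the 2nd Sunday of each month.
2nd Sunday of January 2031: January 12, 2031.
February 2031 — 2nd Sunday is February 9, 2031.
2nd Sunday of March 2031: March 9, 2031.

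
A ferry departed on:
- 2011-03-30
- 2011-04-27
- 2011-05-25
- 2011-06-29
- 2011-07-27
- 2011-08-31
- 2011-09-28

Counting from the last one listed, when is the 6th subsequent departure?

2012-03-28

Every date is a Wednesday; gaps 28, 28, 35, 28, 35, 28 days.
Each is the last Wednesday of its month (at least one falls on the 29th or later, ruling out '4th Wednesday').
October 2011 ends with Wednesday 2011-10-26.
Last Wednesday of November 2011: 2011-11-30.
December 2011 ends with Wednesday 2011-12-28.
Last Wednesday of January 2012: 2012-01-25.
February 2012 ends with Wednesday 2012-02-29.
March 2012 ends with Wednesday 2012-03-28.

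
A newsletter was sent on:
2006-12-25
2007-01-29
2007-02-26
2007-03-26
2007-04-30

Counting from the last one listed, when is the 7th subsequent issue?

2007-11-26

All Mondays; the gaps (35, 28, 28, 35) vary with month length.
This is the last Monday of each month.
May 2007 ends with Monday 2007-05-28.
Last Monday of June 2007: 2007-06-25.
Last Monday of July 2007: 2007-07-30.
August 2007 ends with Monday 2007-08-27.
Last Monday of September 2007: 2007-09-24.
October 2007 ends with Monday 2007-10-29.
November 2007 ends with Monday 2007-11-26.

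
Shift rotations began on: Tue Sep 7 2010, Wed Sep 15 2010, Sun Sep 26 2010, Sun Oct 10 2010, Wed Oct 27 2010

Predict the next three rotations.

Tue Nov 16 2010, Thu Dec 9 2010, Tue Jan 4 2011

The spacing grows by 3 each time: 8, 11, 14, 17 days.
Next gap: 20 days. Wed Oct 27 2010 + 20 days = Tue Nov 16 2010.
Next gap: 23 days. Tue Nov 16 2010 + 23 days = Thu Dec 9 2010.
Next gap: 26 days. Thu Dec 9 2010 + 26 days = Tue Jan 4 2011.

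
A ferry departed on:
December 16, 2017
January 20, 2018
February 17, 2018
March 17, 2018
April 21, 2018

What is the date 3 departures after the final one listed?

These are Saturdays at 28- or 35-day spacing (35, 28, 28, 35).
The pattern: 3rd Saturday of the month.
May 2018 — 3rd Saturday is May 19, 2018.
3rd Saturday of June 2018: June 16, 2018.
July 2018 — 3rd Saturday is July 21, 2018.

July 21, 2018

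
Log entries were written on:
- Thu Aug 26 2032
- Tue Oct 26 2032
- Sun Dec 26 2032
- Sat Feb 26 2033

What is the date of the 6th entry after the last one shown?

Gaps: 61, 61, 62 days — not constant. Every event is on the 26th of the month.
Pattern: the 26th of every 2 months.
Next: April 2033 → Tue Apr 26 2033.
Next: June 2033 → Sun Jun 26 2033.
Next: August 2033 → Fri Aug 26 2033.
Next: October 2033 → Wed Oct 26 2033.
Next: December 2033 → Mon Dec 26 2033.
February 2034: Sun Feb 26 2034.

Sun Feb 26 2034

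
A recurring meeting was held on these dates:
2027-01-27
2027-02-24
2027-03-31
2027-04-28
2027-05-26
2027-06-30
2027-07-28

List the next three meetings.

These are Wednesdays with 28, 35, 28, 28, 35, 28-day gaps.
Each is the final Wednesday of its month — 2027-03-31 is past the 28th, so '4th Wednesday' doesn't fit.
Last Wednesday of August 2027: 2027-08-25.
Last Wednesday of September 2027: 2027-09-29.
October 2027 ends with Wednesday 2027-10-27.

2027-08-25, 2027-09-29, 2027-10-27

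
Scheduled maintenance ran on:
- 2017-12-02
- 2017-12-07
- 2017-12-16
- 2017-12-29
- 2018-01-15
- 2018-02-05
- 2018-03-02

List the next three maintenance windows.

Gaps: 5, 9, 13, 17, 21, 25 days — each gap is 4 larger than the previous one.
Next gap: 29 days. 2018-03-02 + 29 days = 2018-03-31.
Next gap: 33 days. 2018-03-31 + 33 days = 2018-05-03.
Next gap: 37 days. 2018-05-03 + 37 days = 2018-06-09.

2018-03-31, 2018-05-03, 2018-06-09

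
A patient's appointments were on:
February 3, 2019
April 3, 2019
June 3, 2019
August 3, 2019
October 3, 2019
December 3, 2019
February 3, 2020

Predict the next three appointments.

April 3, 2020; June 3, 2020; August 3, 2020

Gaps: 59, 61, 61, 61, 61, 62 days — not constant. Every event is on the 3rd of the month.
Pattern: the 3rd of every 2 months.
Next: April 2020 → April 3, 2020.
June 2020: June 3, 2020.
August 2020: August 3, 2020.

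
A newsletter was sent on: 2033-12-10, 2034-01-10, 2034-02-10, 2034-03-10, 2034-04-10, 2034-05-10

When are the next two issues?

The day-of-month is always 10 (31, 31, 28, 31, 30 days between events).
So this recurs on the 10th of each month.
June 2034: 2034-06-10.
Next: July 2034 → 2034-07-10.

2034-06-10, 2034-07-10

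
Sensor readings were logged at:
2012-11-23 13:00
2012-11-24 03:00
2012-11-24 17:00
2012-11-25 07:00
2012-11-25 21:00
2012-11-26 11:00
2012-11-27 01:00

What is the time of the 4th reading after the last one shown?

2012-11-29 09:00

The interval is a steady 14 hours (14, 14, 14, 14, 14, 14).
2012-11-27 01:00 + 14 h = 2012-11-27 15:00.
2012-11-27 15:00 + 14 h = 2012-11-28 05:00.
2012-11-28 05:00 + 14 h = 2012-11-28 19:00.
2012-11-28 19:00 + 14 h = 2012-11-29 09:00.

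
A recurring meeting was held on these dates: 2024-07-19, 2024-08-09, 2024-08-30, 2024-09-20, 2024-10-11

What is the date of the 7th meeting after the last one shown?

2025-03-07

Gaps between consecutive events: 21, 21, 21, 21 days — a constant 21-day interval.
2024-10-11 + 21 days = 2024-11-01.
2024-11-01 + 21 days = 2024-11-22.
2024-11-22 + 21 days = 2024-12-13.
2024-12-13 + 21 days = 2025-01-03.
2025-01-03 + 21 days = 2025-01-24.
2025-01-24 + 21 days = 2025-02-14.
2025-02-14 + 21 days = 2025-03-07.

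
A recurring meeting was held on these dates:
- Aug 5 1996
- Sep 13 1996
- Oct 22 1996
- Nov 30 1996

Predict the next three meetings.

Gaps between consecutive events: 39, 39, 39 days — a constant 39-day interval.
Nov 30 1996 + 39 days = Jan 8 1997.
Jan 8 1997 + 39 days = Feb 16 1997.
Feb 16 1997 + 39 days = Mar 27 1997.

Jan 8 1997, Feb 16 1997, Mar 27 1997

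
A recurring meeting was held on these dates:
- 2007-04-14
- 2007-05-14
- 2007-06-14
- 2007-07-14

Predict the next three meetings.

2007-08-14, 2007-09-14, 2007-10-14

Each date is the 14th; the gaps (30, 31, 30) track the month lengths.
The rule is the 14th of each month.
Next: August 2007 → 2007-08-14.
September 2007: 2007-09-14.
Next: October 2007 → 2007-10-14.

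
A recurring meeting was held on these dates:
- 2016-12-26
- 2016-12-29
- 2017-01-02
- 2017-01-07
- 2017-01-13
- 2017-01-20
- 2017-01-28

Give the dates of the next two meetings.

2017-02-06, 2017-02-16

Intervals are 3, 4, 5, 6, 7, 8 days — an arithmetic progression with common difference 1.
Next gap: 9 days. 2017-01-28 + 9 days = 2017-02-06.
Next gap: 10 days. 2017-02-06 + 10 days = 2017-02-16.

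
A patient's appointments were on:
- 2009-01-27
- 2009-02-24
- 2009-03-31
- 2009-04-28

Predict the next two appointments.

These are Tuesdays with 28, 35, 28-day gaps.
Each is the final Tuesday of its month — 2009-03-31 is past the 28th, so '4th Tuesday' doesn't fit.
Last Tuesday of May 2009: 2009-05-26.
June 2009 ends with Tuesday 2009-06-30.

2009-05-26, 2009-06-30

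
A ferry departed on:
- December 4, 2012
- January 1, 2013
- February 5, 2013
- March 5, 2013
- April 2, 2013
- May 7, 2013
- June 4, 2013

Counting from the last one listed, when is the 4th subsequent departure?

October 1, 2013

All dates are Tuesdays, 28, 35, 28, 28, 35, 28 days apart.
Specifically, the 1st Tuesday of each month.
1st Tuesday of July 2013: July 2, 2013.
1st Tuesday of August 2013: August 6, 2013.
1st Tuesday of September 2013: September 3, 2013.
October 2013 — 1st Tuesday is October 1, 2013.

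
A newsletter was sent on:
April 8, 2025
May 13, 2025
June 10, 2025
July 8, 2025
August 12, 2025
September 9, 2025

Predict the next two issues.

All dates are Tuesdays, 35, 28, 28, 35, 28 days apart.
Specifically, the 2nd Tuesday of each month.
October 2025 — 2nd Tuesday is October 14, 2025.
November 2025 — 2nd Tuesday is November 11, 2025.

October 14, 2025; November 11, 2025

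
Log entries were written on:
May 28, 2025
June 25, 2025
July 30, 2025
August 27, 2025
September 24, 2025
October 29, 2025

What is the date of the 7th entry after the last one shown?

May 27, 2026

All Wednesdays; the gaps (28, 35, 28, 28, 35) vary with month length.
This is the last Wednesday of each month.
Last Wednesday of November 2025: November 26, 2025.
Last Wednesday of December 2025: December 31, 2025.
January 2026 ends with Wednesday January 28, 2026.
Last Wednesday of February 2026: February 25, 2026.
March 2026 ends with Wednesday March 25, 2026.
Last Wednesday of April 2026: April 29, 2026.
Last Wednesday of May 2026: May 27, 2026.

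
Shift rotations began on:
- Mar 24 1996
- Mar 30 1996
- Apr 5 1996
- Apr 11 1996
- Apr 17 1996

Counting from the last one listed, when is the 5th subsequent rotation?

Every event comes 6 days after the last (6, 6, 6, 6).
Apr 17 1996 + 6 days = Apr 23 1996.
Apr 23 1996 + 6 days = Apr 29 1996.
Apr 29 1996 + 6 days = May 5 1996.
May 5 1996 + 6 days = May 11 1996.
May 11 1996 + 6 days = May 17 1996.

May 17 1996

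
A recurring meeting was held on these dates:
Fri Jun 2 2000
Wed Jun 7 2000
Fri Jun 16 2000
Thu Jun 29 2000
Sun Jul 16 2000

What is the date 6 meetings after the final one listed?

Thu Jan 18 2001

Gaps: 5, 9, 13, 17 days — each gap is 4 larger than the previous one.
Next gap: 21 days. Sun Jul 16 2000 + 21 days = Sun Aug 6 2000.
Next gap: 25 days. Sun Aug 6 2000 + 25 days = Thu Aug 31 2000.
Next gap: 29 days. Thu Aug 31 2000 + 29 days = Fri Sep 29 2000.
Next gap: 33 days. Fri Sep 29 2000 + 33 days = Wed Nov 1 2000.
Next gap: 37 days. Wed Nov 1 2000 + 37 days = Fri Dec 8 2000.
Next gap: 41 days. Fri Dec 8 2000 + 41 days = Thu Jan 18 2001.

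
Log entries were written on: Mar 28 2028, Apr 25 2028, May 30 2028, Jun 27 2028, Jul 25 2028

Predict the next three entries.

These are Tuesdays with 28, 35, 28, 28-day gaps.
Each is the final Tuesday of its month — May 30 2028 is past the 28th, so '4th Tuesday' doesn't fit.
Last Tuesday of August 2028: Aug 29 2028.
Last Tuesday of September 2028: Sep 26 2028.
October 2028 ends with Tuesday Oct 31 2028.

Aug 29 2028, Sep 26 2028, Oct 31 2028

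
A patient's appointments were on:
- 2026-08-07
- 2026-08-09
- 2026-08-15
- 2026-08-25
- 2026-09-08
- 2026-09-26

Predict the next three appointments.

2026-10-18, 2026-11-13, 2026-12-13

Gaps: 2, 6, 10, 14, 18 days — each gap is 4 larger than the previous one.
Next gap: 22 days. 2026-09-26 + 22 days = 2026-10-18.
Next gap: 26 days. 2026-10-18 + 26 days = 2026-11-13.
Next gap: 30 days. 2026-11-13 + 30 days = 2026-12-13.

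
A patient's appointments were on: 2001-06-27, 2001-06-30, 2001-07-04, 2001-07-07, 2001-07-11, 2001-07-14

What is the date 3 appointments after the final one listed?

The gap pattern 3, 4, 3, 4, 3 repeats every 2 events.
These are the Wednesdays and Saturdays of each week.
Next Wednesday: 2001-07-18.
Next Saturday: 2001-07-21.
The following Wednesday is 2001-07-25.

2001-07-25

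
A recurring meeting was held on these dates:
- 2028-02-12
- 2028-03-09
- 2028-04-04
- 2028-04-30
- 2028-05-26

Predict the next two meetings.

2028-06-21, 2028-07-17

The spacing is 26, 26, 26, 26 days — always 26 days.
2028-05-26 + 26 days = 2028-06-21.
2028-06-21 + 26 days = 2028-07-17.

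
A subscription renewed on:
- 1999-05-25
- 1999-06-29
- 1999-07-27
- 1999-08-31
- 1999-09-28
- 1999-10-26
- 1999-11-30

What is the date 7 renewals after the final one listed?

2000-06-27

Every date is a Tuesday; gaps 35, 28, 35, 28, 28, 35 days.
Each is the last Tuesday of its month (at least one falls on the 29th or later, ruling out '4th Tuesday').
December 1999 ends with Tuesday 1999-12-28.
Last Tuesday of January 2000: 2000-01-25.
February 2000 ends with Tuesday 2000-02-29.
Last Tuesday of March 2000: 2000-03-28.
April 2000 ends with Tuesday 2000-04-25.
Last Tuesday of May 2000: 2000-05-30.
Last Tuesday of June 2000: 2000-06-27.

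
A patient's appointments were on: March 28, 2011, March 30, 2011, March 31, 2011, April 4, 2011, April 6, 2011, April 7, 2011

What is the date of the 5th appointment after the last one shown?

April 20, 2011

Gaps: 2, 1, 4, 2, 1 days — not constant, but cyclic with period 3.
The events fall on every Monday, Wednesday and Thursday.
The following Monday is April 11, 2011.
Next Wednesday: April 13, 2011.
The following Thursday is April 14, 2011.
The following Monday is April 18, 2011.
The following Wednesday is April 20, 2011.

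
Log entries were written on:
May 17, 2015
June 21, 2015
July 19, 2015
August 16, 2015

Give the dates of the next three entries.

All dates are Sundays, 35, 28, 28 days apart.
Specifically, the 3rd Sunday of each month.
September 2015 — 3rd Sunday is September 20, 2015.
October 2015 — 3rd Sunday is October 18, 2015.
3rd Sunday of November 2015: November 15, 2015.

September 20, 2015; October 18, 2015; November 15, 2015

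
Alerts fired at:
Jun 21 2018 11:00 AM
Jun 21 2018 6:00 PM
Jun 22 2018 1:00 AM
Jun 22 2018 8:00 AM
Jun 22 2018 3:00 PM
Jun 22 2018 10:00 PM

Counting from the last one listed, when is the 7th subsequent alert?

The interval is a steady 7 hours (7, 7, 7, 7, 7).
Jun 22 2018 10:00 PM + 7 h = Jun 23 2018 5:00 AM.
Jun 23 2018 5:00 AM + 7 h = Jun 23 2018 12:00 PM.
Jun 23 2018 12:00 PM + 7 h = Jun 23 2018 7:00 PM.
Jun 23 2018 7:00 PM + 7 h = Jun 24 2018 2:00 AM.
Jun 24 2018 2:00 AM + 7 h = Jun 24 2018 9:00 AM.
Jun 24 2018 9:00 AM + 7 h = Jun 24 2018 4:00 PM.
Jun 24 2018 4:00 PM + 7 h = Jun 24 2018 11:00 PM.

Jun 24 2018 11:00 PM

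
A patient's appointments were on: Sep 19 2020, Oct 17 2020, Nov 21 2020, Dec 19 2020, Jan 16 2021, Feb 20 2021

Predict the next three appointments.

Mar 20 2021, Apr 17 2021, May 15 2021

Gaps: 28, 35, 28, 28, 35 days — a mix of 28 and 35. Every date is a Saturday.
Each is the 3rd Saturday of its month.
3rd Saturday of March 2021: Mar 20 2021.
3rd Saturday of April 2021: Apr 17 2021.
3rd Saturday of May 2021: May 15 2021.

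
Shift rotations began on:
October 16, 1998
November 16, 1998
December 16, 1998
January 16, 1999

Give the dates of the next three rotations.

February 16, 1999; March 16, 1999; April 16, 1999

Each date is the 16th; the gaps (31, 30, 31) track the month lengths.
The rule is the 16th of each month.
February 1999: February 16, 1999.
March 1999: March 16, 1999.
April 1999: April 16, 1999.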